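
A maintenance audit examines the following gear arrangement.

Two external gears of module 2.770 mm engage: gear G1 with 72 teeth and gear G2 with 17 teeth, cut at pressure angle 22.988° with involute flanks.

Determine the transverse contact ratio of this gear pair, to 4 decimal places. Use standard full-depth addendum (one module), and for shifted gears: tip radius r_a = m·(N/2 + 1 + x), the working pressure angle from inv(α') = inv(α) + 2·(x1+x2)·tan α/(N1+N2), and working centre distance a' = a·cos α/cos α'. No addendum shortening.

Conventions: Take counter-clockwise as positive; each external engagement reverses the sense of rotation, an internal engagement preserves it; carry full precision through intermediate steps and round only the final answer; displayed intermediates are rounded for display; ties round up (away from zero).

single-mesh involute tooth geometry (72T engaging 17T at module 2.770)
base radii: r_b1 = 91.800903, r_b2 = 21.675213
tip radii: r_a1 = 102.490000, r_a2 = 26.315000
no profile shift: α' = α, a' = a
action lengths: √(r_a1²−r_b1²) = 45.571860, √(r_a2²−r_b2²) = 14.921942
base pitch p_b = π·m·cos α = 8.011140
CR = (45.571860 + 14.921942 − 123.265000·sin 22.98800°)/8.011140 = 1.542114
contact ratio ≈ 1.5421

1.5421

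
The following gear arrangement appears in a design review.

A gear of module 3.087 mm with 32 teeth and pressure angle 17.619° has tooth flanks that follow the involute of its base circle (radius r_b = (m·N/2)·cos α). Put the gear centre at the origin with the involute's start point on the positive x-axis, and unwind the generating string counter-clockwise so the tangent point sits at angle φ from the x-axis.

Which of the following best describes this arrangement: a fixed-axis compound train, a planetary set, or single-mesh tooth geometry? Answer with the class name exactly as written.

single-mesh tooth geometry

recognized (one wheel, involute flank): single-mesh tooth geometry, m = 3.087, N = 32
classification: single-mesh tooth geometry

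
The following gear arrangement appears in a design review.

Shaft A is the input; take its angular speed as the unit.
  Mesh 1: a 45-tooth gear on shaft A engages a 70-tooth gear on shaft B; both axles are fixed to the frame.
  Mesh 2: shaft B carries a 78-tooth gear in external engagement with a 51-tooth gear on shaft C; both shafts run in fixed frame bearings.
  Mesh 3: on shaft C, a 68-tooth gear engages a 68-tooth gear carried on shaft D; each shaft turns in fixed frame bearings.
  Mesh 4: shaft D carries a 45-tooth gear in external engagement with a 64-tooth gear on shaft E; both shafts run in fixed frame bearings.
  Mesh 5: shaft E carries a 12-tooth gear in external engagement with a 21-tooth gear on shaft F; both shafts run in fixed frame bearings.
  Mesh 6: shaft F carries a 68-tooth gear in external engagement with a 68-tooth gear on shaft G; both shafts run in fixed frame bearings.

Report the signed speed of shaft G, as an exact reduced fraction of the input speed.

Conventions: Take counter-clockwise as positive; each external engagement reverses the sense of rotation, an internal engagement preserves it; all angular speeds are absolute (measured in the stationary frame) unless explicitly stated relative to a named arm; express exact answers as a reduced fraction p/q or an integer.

5265/13328

6-mesh fixed-axis compound train (all bearings frame-fixed)
mesh 1 [45T→70T]: |ω|/ω_in = 1×45/70 = 9/14, sense flips to −
mesh 2 [78T→51T]: |ω|/ω_in = (9/14)×78/51 = 117/119, sense flips to +
mesh 3 [68T→68T]: |ω|/ω_in = (117/119)×68/68 = 117/119, sense flips to −
mesh 4 [45T→64T]: |ω|/ω_in = (117/119)×45/64 = 5265/7616, sense flips to +
mesh 5 [12T→21T]: |ω|/ω_in = (5265/7616)×12/21 = 5265/13328, sense flips to −
mesh 6 [68T→68T]: |ω|/ω_in = (5265/13328)×68/68 = 5265/13328, sense flips to +
signed output speed (× input speed) = 5265/13328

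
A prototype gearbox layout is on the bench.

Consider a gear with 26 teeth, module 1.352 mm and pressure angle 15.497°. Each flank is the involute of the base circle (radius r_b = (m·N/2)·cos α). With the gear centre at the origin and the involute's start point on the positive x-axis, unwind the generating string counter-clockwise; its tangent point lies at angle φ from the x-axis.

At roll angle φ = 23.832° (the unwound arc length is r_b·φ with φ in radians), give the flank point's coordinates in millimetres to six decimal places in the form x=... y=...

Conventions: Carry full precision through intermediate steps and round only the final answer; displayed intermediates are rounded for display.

x=18.339401 y=0.399298

recognized (one wheel, involute flank): single-mesh tooth geometry, m = 1.352, N = 26
pitch radius r_p = m·N/2 = 1.352·26/2 = 17.576000
base radius r_b = r_p·cos α = 17.576000·cos 15.497° = 16.937015
roll angle φ = 23.832° = 0.41594687 rad
x = r_b·(cos φ + φ·sin φ) = 18.339401
y = r_b·(sin φ − φ·cos φ) = 0.399298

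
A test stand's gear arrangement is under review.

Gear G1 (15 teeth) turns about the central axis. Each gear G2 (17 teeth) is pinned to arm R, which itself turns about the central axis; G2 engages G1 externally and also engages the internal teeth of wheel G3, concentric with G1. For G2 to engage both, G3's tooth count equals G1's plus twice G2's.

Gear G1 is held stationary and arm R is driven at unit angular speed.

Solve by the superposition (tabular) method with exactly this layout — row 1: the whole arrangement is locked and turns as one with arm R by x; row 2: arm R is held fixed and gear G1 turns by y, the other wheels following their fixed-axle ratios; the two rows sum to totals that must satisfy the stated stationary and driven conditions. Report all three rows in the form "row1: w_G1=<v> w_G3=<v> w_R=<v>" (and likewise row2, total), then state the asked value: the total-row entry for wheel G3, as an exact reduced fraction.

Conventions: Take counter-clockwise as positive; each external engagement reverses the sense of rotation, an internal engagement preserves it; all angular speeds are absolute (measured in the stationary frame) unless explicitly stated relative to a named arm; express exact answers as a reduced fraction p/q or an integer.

topology: planetary set — G1 15T / G2 17T / G3 49T, arm = carrier (Willis)
superposition row 1 [locked train]: every member turns x
superposition row 2 [arm held]: sun y, ring −(15/49)·y, arm 0
boundary: total ω_sun = x + y = 0 and total ω_arm = x = 1  ⇒  y = -1, x = 1
row 2 ring = −(15/49)·(-1) = 15/49
totals (row 1 + row 2): sun 1 + (-1) = 0, ring 1 + 15/49 = 64/49, arm 1 + 0 = 1
asked cell (total, ring) = 64/49

row1: w_G1=1 w_G3=1 w_R=1
row2: w_G1=-1 w_G3=15/49 w_R=0
total: w_G1=0 w_G3=64/49 w_R=1
asked value: 64/49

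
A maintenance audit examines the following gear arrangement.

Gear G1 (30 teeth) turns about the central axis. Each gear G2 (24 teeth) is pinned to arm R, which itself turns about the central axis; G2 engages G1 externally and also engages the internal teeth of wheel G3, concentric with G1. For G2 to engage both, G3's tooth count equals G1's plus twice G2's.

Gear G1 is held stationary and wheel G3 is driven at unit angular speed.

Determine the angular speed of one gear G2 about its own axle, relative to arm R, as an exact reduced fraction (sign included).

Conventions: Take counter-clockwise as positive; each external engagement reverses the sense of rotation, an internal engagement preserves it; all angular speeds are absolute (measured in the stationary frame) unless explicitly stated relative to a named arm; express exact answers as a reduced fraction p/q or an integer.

planetary set (30T centre, 24T on arm, 78T internal) — Willis relation
ring teeth: 30 + 2·24 = 78
30(ω_sun−ω_arm) = −78(ω_ring−ω_arm),  ω_sun = 0, ω_ring = 1
30(0−ω_arm) = −78(1−ω_arm)  ⇒  108·ω_arm = 78  ⇒  ω_arm = 13/18
sun–planet mesh: 30·(0−13/18) = −24·(ω_p−ω_arm)  ⇒  ω_p−ω_arm = 65/72
exact speed ratio = 65/72

65/72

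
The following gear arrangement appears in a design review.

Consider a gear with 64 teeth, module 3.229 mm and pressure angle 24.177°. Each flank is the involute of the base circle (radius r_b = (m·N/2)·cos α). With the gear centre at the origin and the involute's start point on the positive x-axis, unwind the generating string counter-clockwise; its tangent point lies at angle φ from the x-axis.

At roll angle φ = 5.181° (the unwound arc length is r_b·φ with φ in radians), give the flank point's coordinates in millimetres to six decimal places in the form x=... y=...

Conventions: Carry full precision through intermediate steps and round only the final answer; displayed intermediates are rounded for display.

topology: single-mesh involute geometry — m = 3.229, N = 64
pitch radius r_p = m·N/2 = 3.229·64/2 = 103.328000
base radius r_b = r_p·cos α = 103.328000·cos 24.177° = 94.264543
roll angle φ = 5.181° = 0.09042551 rad
x = r_b·(cos φ + φ·sin φ) = 94.649145
y = r_b·(sin φ − φ·cos φ) = 0.023214

x=94.649145 y=0.023214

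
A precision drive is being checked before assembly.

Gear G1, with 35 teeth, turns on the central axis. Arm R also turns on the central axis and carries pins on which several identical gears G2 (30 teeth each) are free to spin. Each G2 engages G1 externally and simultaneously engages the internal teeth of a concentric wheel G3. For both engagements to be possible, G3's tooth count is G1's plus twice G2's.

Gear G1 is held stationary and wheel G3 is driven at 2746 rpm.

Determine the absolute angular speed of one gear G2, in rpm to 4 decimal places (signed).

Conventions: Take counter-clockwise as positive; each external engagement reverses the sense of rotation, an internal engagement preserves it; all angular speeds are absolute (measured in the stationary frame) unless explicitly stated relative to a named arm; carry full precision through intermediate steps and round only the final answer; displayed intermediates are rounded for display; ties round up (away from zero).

+4347.8333 rpm

topology: planetary set — G1 35T / G2 30T / G3 95T, arm = carrier (Willis)
normalise by the input: solve with ω_ring = 1, then scale by 2746 rpm
ring teeth: 35 + 2·30 = 95
35(ω_sun−ω_arm) = −95(ω_ring−ω_arm),  ω_sun = 0, ω_ring = 1
35(0−ω_arm) = −95(1−ω_arm)  ⇒  130·ω_arm = 95  ⇒  ω_arm = 19/26
sun–planet mesh: 35·(0−19/26) = −30·(ω_p−ω_arm)  ⇒  ω_p−ω_arm = 133/156
ω_p = 19/26 + 133/156 = 19/12
scale: ω_p = 19/12 × 2746 rpm = +4347.8333 rpm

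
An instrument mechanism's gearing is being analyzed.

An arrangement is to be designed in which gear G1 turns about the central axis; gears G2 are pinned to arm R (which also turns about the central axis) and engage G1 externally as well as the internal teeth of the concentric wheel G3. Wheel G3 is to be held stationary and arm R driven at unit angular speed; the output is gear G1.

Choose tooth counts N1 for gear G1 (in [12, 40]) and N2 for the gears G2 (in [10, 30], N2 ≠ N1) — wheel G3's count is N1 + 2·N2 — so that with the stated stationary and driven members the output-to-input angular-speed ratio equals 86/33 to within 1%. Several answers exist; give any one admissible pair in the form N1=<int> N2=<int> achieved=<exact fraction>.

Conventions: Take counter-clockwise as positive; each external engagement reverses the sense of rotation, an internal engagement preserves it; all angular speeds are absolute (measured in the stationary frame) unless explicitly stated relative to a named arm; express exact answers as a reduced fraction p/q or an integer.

design class (target 86/33): planetary set
Willis with ω_ring = 0: ω_sun/ω_arm = (N1+N3)/N1; set equal to 86/33  ⇒  N3/N1 = 86/33 − 1 = 53/33
N3 = N1 + 2·N2  ⇒  N2/N1 = (N3/N1 − 1)/2 = (53/33 − 1)/2 = 10/33
smallest multiple with N1 ≥ 12 and N2 ≥ 10: k = 1  ⇒  N1 = 1·33 = 33, N2 = 1·10 = 10 (N1 ≤ 40, N2 ≤ 30, N2 ≠ N1 ✓), N3 = 33 + 2·10 = 53
check: (N1+N3)/N1 with N1 = 33, N3 = 53 gives 86/33; |achieved − target| = 0 ≤ 43/1650 ✓

N1=33 N2=10 achieved=86/33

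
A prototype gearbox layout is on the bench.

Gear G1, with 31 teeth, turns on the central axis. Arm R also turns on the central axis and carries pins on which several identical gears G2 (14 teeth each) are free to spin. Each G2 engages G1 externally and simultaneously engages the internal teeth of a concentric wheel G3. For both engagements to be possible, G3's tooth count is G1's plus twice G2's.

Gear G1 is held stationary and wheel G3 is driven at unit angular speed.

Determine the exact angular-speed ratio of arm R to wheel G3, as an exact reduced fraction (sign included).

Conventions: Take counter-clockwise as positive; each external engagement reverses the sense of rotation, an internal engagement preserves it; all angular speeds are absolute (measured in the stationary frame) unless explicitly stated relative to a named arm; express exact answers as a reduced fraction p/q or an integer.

recognized (axles ride arm R): planetary set, 31/14/59 teeth
ring teeth: 31 + 2·14 = 59
31(ω_sun−ω_arm) = −59(ω_ring−ω_arm),  ω_sun = 0, ω_ring = 1
31(0−ω_arm) = −59(1−ω_arm)  ⇒  90·ω_arm = 59  ⇒  ω_arm = 59/90
ω_out/ω_in = 59/90

59/90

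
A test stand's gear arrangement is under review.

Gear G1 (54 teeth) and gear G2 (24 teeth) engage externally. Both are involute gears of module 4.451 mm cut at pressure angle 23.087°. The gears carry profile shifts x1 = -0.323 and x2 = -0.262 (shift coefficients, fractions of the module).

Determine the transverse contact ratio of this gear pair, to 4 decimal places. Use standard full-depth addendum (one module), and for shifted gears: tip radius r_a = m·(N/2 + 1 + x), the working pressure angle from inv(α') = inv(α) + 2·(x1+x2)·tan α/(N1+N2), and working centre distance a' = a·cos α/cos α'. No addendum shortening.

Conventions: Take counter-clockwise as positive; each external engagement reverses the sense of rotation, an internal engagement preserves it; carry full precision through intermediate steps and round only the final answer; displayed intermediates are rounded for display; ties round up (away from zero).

recognized (one external pair, fixed centres): single-mesh tooth geometry, m = 4.451, N1 = 54, N2 = 24
base radii: r_b1 = 110.552083, r_b2 = 49.134259
tip radii: r_a1 = 123.190327, r_a2 = 56.696838
inv(α') = inv(23.087°) + 2·(-0.323-0.262)·tan α/(54+24) = 0.01692982  ⇒  α' = 20.83723°
a' = a·cos α / cos α' = 173.5890·cos 23.087°/cos 20.83723° = 170.861585
action lengths: √(r_a1²−r_b1²) = 54.351574, √(r_a2²−r_b2²) = 28.290564
base pitch p_b = π·m·cos α = 12.863319
CR = (54.351574 + 28.290564 − 170.861585·sin 20.83723°)/12.863319 = 1.699735
contact ratio ≈ 1.6997

1.6997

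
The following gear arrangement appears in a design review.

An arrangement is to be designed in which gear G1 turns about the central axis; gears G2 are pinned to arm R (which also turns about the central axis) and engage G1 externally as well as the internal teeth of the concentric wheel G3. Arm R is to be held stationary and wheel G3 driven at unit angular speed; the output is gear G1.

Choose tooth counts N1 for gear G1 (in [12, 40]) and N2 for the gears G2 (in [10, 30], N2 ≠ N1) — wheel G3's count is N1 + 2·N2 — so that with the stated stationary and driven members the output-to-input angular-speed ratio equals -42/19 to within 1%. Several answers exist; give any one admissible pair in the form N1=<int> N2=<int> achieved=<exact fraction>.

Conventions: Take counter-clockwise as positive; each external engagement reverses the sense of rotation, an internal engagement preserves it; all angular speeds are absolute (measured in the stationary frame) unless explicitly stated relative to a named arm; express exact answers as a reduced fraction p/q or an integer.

class = planetary set [ratio -42/19 wanted; Willis about the carrier]
Willis with ω_arm = 0: ω_sun/ω_ring = −N3/N1; set equal to -42/19  ⇒  N3/N1 = −(-42/19) = 42/19
N3 = N1 + 2·N2  ⇒  N2/N1 = (N3/N1 − 1)/2 = (42/19 − 1)/2 = 23/38
smallest multiple with N1 ≥ 12 and N2 ≥ 10: k = 1  ⇒  N1 = 1·38 = 38, N2 = 1·23 = 23 (N1 ≤ 40, N2 ≤ 30, N2 ≠ N1 ✓), N3 = 38 + 2·23 = 84
check: −N3/N1 with N1 = 38, N3 = 84 gives -42/19; |achieved − target| = 0 ≤ 21/950 ✓

N1=38 N2=23 achieved=-42/19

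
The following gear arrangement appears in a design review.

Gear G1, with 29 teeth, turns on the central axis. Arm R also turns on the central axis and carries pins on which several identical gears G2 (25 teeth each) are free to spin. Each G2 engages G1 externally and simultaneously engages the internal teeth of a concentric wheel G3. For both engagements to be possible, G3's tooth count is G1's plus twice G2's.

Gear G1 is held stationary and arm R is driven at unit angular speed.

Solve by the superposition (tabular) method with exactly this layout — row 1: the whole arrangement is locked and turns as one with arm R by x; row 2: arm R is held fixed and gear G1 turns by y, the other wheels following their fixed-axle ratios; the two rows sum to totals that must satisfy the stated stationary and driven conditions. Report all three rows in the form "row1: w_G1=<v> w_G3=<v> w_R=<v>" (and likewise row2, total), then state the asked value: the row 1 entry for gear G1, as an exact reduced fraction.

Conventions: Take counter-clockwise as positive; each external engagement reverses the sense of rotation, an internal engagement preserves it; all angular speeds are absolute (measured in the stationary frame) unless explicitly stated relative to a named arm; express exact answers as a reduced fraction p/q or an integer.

row1: w_G1=1 w_G3=1 w_R=1
row2: w_G1=-1 w_G3=29/79 w_R=0
total: w_G1=0 w_G3=108/79 w_R=1
asked value: 1

recognized (axles ride arm R): planetary set, 29/25/79 teeth
row 1 — lock + rotate with arm: ω_sun = ω_ring = ω_arm = x
row 2: sun turns y, ring = −(29/79)·y, arm 0
boundary: total ω_sun = x + y = 0 and total ω_arm = x = 1  ⇒  y = -1, x = 1
row 2 ring = −(29/79)·(-1) = 29/79
totals (row 1 + row 2): sun 1 + (-1) = 0, ring 1 + 29/79 = 108/79, arm 1 + 0 = 1
asked cell (row1, sun) = 1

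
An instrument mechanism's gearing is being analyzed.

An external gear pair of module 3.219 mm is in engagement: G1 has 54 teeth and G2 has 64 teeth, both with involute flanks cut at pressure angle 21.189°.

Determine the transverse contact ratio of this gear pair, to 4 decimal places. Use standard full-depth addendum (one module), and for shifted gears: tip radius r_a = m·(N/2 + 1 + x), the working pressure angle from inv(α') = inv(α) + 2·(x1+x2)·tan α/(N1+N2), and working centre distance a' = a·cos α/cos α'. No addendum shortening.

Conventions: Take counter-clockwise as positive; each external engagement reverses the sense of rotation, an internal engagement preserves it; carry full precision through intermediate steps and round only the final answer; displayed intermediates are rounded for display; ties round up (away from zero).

class = single-mesh tooth geometry [involute pair 54T × 64T, m = 3.219]
base radii: r_b1 = 81.037091, r_b2 = 96.043960
tip radii: r_a1 = 90.132000, r_a2 = 106.227000
no profile shift: α' = α, a' = a
action lengths: √(r_a1²−r_b1²) = 39.455890, √(r_a2²−r_b2²) = 45.384285
base pitch p_b = π·m·cos α = 9.429094
CR = (39.455890 + 45.384285 − 189.921000·sin 21.18900°)/9.429094 = 1.717458
contact ratio ≈ 1.7175

1.7175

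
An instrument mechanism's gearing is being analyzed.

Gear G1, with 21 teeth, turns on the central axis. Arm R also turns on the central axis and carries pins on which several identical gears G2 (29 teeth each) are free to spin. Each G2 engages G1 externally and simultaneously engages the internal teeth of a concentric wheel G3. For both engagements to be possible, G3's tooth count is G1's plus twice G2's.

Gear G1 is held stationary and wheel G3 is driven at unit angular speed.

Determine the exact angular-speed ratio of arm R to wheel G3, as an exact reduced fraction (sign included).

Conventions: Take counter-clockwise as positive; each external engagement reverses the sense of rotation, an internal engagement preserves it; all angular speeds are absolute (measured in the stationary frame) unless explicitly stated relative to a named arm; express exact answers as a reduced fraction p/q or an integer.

planetary set (21T centre, 29T on arm, 79T internal) — Willis relation
ring teeth: 21 + 2·29 = 79
21(ω_sun−ω_arm) = −79(ω_ring−ω_arm),  ω_sun = 0, ω_ring = 1
21(0−ω_arm) = −79(1−ω_arm)  ⇒  100·ω_arm = 79  ⇒  ω_arm = 79/100
ω_out/ω_in = 79/100

79/100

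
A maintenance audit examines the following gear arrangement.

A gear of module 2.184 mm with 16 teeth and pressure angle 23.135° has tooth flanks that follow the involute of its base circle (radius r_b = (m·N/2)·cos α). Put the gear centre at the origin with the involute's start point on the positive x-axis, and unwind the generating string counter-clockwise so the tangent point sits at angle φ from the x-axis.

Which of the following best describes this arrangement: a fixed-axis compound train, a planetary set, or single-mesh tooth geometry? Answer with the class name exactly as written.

single-mesh tooth geometry

class = single-mesh tooth geometry [base-circle involute, m = 2.184, 16T]
classification: single-mesh tooth geometry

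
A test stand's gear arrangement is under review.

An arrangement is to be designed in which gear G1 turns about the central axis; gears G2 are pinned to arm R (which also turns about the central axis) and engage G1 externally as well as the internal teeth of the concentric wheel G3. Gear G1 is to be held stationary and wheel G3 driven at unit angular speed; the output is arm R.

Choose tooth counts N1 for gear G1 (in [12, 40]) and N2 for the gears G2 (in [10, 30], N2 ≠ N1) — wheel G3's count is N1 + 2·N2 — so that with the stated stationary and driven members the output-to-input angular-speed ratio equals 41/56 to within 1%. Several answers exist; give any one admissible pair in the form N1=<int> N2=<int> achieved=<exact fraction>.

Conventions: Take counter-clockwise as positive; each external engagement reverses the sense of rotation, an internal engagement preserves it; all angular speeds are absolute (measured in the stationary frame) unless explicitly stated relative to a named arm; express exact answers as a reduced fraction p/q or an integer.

class = planetary set [ratio 41/56 wanted; Willis about the carrier]
Willis with ω_sun = 0: ω_arm/ω_ring = N3/(N1+N3); set equal to 41/56  ⇒  N3/N1 = (41/56)/(1 − 41/56) = 41/15
N3 = N1 + 2·N2  ⇒  N2/N1 = (N3/N1 − 1)/2 = (41/15 − 1)/2 = 13/15
smallest multiple with N1 ≥ 12 and N2 ≥ 10: k = 1  ⇒  N1 = 1·15 = 15, N2 = 1·13 = 13 (N1 ≤ 40, N2 ≤ 30, N2 ≠ N1 ✓), N3 = 15 + 2·13 = 41
check: N3/(N1+N3) with N1 = 15, N3 = 41 gives 41/56; |achieved − target| = 0 ≤ 41/5600 ✓

N1=15 N2=13 achieved=41/56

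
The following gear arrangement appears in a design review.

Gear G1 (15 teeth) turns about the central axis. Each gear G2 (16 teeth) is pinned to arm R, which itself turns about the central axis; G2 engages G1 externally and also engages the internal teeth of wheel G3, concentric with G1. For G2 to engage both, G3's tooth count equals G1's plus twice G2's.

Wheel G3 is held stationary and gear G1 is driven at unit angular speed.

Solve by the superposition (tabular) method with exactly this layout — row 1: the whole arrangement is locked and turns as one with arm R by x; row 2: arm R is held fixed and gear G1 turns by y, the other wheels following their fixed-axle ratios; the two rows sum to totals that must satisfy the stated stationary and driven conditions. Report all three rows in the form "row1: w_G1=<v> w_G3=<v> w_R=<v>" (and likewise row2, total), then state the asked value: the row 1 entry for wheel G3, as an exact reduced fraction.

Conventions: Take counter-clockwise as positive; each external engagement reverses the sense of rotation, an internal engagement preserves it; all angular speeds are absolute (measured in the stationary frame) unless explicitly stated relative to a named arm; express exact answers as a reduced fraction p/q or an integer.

class = planetary set [G3 = 15+2·16 = 47; Willis about the carrier]
row 1 — lock + rotate with arm: ω_sun = ω_ring = ω_arm = x
row 2 (arm held, sun turns y): ω_ring = −(15/47)·y, ω_arm = 0
boundary: total ω_ring = x − (15/47)·y = 0 and total ω_sun = x + y = 1  ⇒  y = 47/62, x = 15/62
row 2 ring = −(15/47)·47/62 = -15/62
totals (row 1 + row 2): sun 15/62 + 47/62 = 1, ring 15/62 + (-15/62) = 0, arm 15/62 + 0 = 15/62
asked cell (row1, ring) = 15/62

row1: w_G1=15/62 w_G3=15/62 w_R=15/62
row2: w_G1=47/62 w_G3=-15/62 w_R=0
total: w_G1=1 w_G3=0 w_R=15/62
asked value: 15/62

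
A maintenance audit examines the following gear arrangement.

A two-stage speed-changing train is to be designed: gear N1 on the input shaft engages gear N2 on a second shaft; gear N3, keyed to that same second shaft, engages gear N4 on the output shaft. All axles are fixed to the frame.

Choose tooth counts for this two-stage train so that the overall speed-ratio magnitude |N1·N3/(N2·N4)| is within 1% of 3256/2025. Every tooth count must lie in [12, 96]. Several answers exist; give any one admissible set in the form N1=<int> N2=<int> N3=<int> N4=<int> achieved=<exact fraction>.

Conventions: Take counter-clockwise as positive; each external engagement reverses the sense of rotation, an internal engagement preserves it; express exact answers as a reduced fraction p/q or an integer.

topology: fixed-axis compound train — 2 stages, target 3256/2025
target = 3256/2025 in lowest terms: an exact hit needs N1·N3 = k·3256 and N2·N4 = k·2025 for one integer k, every count in [12, 96]; additionally prefer no 1:1 stage (N1 ≠ N2, N3 ≠ N4)
k = 1: N1·N3 = 3256 = 37·88, N2·N4 = 2025 = 25·81
achieved = 37·88/(25·81) = 3256/2025; |achieved − target| = 0 ≤ 814/50625 ✓

N1=37 N2=25 N3=88 N4=81 achieved=3256/2025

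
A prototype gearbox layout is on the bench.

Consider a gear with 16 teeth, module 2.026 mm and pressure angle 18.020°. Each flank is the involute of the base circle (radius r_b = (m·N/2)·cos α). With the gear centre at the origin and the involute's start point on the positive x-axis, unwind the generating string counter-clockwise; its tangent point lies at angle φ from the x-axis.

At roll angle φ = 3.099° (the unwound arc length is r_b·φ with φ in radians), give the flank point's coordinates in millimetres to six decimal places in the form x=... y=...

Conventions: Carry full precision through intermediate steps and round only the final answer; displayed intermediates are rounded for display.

topology: single-mesh involute geometry — m = 2.026, N = 16
pitch radius r_p = m·N/2 = 2.026·16/2 = 16.208000
base radius r_b = r_p·cos α = 16.208000·cos 18.020° = 15.412975
roll angle φ = 3.099° = 0.05408775 rad
x = r_b·(cos φ + φ·sin φ) = 15.435503
y = r_b·(sin φ − φ·cos φ) = 0.000813

x=15.435503 y=0.000813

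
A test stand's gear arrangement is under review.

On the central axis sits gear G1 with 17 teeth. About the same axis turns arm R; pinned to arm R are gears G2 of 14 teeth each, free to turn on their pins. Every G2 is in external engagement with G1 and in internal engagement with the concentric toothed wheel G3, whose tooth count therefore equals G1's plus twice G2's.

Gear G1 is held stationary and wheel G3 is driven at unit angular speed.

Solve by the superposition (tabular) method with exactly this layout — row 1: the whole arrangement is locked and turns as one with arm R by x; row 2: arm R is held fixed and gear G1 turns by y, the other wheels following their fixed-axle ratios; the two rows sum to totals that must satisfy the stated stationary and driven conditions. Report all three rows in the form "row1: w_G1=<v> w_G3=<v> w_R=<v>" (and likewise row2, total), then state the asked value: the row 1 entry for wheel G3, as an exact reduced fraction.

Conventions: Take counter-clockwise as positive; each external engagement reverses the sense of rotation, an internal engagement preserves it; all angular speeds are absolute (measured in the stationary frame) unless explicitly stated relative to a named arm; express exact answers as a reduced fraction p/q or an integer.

row1: w_G1=45/62 w_G3=45/62 w_R=45/62
row2: w_G1=-45/62 w_G3=17/62 w_R=0
total: w_G1=0 w_G3=1 w_R=45/62
asked value: 45/62

topology: planetary set — G1 17T / G2 14T / G3 45T, arm = carrier (Willis)
superposition row 1 [locked train]: every member turns x
row 2: sun turns y, ring = −(17/45)·y, arm 0
boundary: total ω_sun = x + y = 0 and total ω_ring = x − (17/45)·y = 1  ⇒  y = -45/62, x = 45/62
row 2 ring = −(17/45)·(-45/62) = 17/62
totals (row 1 + row 2): sun 45/62 + (-45/62) = 0, ring 45/62 + 17/62 = 1, arm 45/62 + 0 = 45/62
asked cell (row1, ring) = 45/62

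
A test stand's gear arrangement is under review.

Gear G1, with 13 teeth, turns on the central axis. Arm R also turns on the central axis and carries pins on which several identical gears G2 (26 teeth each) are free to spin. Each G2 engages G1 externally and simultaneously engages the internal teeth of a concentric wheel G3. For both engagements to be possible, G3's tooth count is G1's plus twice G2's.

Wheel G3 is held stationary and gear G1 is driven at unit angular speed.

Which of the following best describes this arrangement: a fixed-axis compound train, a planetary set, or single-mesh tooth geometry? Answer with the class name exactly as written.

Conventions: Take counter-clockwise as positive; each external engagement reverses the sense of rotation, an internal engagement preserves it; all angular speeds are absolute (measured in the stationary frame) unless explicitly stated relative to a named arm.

planetary set

topology: planetary set — G1 13T / G2 26T / G3 65T, arm = carrier (Willis)
classification: planetary set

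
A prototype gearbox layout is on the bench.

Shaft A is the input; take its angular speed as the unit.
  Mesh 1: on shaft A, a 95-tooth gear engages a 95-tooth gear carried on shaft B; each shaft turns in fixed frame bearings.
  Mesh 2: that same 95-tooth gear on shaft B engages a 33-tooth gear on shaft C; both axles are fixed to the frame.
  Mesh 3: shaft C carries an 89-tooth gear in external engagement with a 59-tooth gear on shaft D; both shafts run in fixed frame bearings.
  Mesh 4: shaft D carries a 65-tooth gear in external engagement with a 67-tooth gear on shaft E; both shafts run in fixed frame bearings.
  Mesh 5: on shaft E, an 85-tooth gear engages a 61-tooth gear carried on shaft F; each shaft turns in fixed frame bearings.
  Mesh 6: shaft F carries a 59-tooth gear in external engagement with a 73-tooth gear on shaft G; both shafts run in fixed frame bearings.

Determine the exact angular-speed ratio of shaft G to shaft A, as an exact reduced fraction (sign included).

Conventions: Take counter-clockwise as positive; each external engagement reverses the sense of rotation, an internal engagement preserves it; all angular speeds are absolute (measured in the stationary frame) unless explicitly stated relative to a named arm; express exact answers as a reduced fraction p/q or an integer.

46713875/9845583

class = fixed-axis compound train [6 meshes; 6 ratios multiply, 6 sense flips]
mesh 1 [95T→95T]: running ratio 1, sense −
mesh 2 [95T→33T]: running ratio 95/33, sense +
mesh 3 [89T→59T]: running ratio 8455/1947, sense −
mesh 4 [65T→67T]: running ratio 549575/130449, sense +
mesh 5 [85T→61T]: running ratio 46713875/7957389, sense −
mesh 6 [59T→73T]: running ratio 46713875/9845583, sense +
ω_out/ω_in = 46713875/9845583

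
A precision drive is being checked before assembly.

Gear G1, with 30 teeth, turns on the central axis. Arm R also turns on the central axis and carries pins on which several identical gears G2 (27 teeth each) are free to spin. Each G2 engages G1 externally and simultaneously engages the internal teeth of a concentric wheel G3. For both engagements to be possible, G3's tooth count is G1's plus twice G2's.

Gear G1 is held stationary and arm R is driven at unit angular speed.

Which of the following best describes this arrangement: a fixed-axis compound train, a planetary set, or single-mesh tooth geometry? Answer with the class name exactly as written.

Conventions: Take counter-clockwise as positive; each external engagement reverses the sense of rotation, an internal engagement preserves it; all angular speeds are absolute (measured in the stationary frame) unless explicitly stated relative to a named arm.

planetary set

class = planetary set [G3 = 30+2·27 = 84; Willis about the carrier]
classification: planetary set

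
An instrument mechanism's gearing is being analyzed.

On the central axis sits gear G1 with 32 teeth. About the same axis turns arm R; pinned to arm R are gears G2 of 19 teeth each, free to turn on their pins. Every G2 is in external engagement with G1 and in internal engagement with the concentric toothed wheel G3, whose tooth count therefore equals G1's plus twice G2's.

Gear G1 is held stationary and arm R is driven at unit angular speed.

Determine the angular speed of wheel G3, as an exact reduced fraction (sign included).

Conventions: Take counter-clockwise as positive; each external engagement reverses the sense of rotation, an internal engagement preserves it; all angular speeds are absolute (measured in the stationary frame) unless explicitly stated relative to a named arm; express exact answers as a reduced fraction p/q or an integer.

class = planetary set [G3 = 32+2·19 = 70; Willis about the carrier]
ring teeth: 32 + 2·19 = 70
32(ω_sun−ω_arm) = −70(ω_ring−ω_arm),  ω_sun = 0, ω_arm = 1
ω_ring = 1 − (32/70)(0−1) = 51/35
exact speed ratio = 51/35

51/35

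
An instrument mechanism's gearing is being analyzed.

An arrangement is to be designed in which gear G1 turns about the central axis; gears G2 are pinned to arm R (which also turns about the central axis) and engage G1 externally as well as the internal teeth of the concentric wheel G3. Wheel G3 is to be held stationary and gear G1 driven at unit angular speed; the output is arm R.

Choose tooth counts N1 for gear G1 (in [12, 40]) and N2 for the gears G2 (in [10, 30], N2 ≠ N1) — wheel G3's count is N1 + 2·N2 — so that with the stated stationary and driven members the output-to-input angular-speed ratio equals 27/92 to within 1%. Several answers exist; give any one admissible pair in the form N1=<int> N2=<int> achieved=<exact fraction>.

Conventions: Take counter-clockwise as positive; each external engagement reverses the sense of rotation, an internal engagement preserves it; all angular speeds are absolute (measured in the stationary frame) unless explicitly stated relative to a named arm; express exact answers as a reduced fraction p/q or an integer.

topology: planetary set — design target 27/92, arm = carrier (Willis)
Willis with ω_ring = 0: ω_arm/ω_sun = N1/(N1+N3); set equal to 27/92  ⇒  N3/N1 = 1/(27/92) − 1 = 65/27
N3 = N1 + 2·N2  ⇒  N2/N1 = (N3/N1 − 1)/2 = (65/27 − 1)/2 = 19/27
smallest multiple with N1 ≥ 12 and N2 ≥ 10: k = 1  ⇒  N1 = 1·27 = 27, N2 = 1·19 = 19 (N1 ≤ 40, N2 ≤ 30, N2 ≠ N1 ✓), N3 = 27 + 2·19 = 65
check: N1/(N1+N3) with N1 = 27, N3 = 65 gives 27/92; |achieved − target| = 0 ≤ 27/9200 ✓

N1=27 N2=19 achieved=27/92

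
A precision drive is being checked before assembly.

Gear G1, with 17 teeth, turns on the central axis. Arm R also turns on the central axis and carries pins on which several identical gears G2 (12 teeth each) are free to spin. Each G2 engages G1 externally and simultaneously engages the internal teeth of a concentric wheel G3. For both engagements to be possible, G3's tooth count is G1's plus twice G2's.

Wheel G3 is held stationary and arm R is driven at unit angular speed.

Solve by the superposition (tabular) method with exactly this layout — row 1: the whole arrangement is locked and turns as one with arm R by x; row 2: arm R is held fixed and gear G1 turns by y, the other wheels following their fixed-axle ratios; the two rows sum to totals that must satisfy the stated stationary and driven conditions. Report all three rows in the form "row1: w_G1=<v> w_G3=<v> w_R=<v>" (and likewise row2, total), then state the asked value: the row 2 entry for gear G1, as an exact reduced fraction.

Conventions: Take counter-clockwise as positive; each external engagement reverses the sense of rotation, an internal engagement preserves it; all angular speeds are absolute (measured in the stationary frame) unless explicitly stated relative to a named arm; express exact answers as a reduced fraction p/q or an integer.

topology: planetary set — G1 17T / G2 12T / G3 41T, arm = carrier (Willis)
superposition row 1 [locked train]: every member turns x
row 2 (arm held, sun turns y): ω_ring = −(17/41)·y, ω_arm = 0
boundary: total ω_ring = x − (17/41)·y = 0 and total ω_arm = x = 1  ⇒  y = 41/17, x = 1
row 2 ring = −(17/41)·41/17 = -1
totals (row 1 + row 2): sun 1 + 41/17 = 58/17, ring 1 + (-1) = 0, arm 1 + 0 = 1
asked cell (row2, sun) = 41/17

row1: w_G1=1 w_G3=1 w_R=1
row2: w_G1=41/17 w_G3=-1 w_R=0
total: w_G1=58/17 w_G3=0 w_R=1
asked value: 41/17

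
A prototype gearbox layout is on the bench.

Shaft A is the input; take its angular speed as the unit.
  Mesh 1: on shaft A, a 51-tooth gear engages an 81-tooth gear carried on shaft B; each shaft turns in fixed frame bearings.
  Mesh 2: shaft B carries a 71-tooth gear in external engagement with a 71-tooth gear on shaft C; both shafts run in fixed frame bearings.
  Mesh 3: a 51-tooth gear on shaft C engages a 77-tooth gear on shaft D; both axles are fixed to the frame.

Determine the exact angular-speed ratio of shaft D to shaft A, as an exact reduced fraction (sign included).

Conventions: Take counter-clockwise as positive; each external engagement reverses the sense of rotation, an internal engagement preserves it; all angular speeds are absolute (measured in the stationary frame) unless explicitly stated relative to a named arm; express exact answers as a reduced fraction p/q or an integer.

class = fixed-axis compound train [3 meshes; 3 ratios multiply, 3 sense flips]
mesh 1 [51T→81T]: running ratio 17/27, sense −
mesh 2 [71T→71T]: running ratio 17/27, sense +
mesh 3 [51T→77T]: running ratio 289/693, sense −
ω_out/ω_in = -289/693

-289/693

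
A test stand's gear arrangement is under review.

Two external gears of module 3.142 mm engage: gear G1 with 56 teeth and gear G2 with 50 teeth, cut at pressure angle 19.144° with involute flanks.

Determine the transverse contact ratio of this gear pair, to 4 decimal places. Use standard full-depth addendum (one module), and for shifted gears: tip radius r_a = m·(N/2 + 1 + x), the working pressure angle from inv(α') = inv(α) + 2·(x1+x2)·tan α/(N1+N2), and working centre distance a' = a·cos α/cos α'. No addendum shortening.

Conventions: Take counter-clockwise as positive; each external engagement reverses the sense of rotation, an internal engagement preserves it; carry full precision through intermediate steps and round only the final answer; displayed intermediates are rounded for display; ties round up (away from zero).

recognized (one external pair, fixed centres): single-mesh tooth geometry, m = 3.142, N1 = 56, N2 = 50
base radii: r_b1 = 83.110694, r_b2 = 74.205977
tip radii: r_a1 = 91.118000, r_a2 = 81.692000
no profile shift: α' = α, a' = a
action lengths: √(r_a1²−r_b1²) = 37.351071, √(r_a2²−r_b2²) = 34.162200
base pitch p_b = π·m·cos α = 9.324998
CR = (37.351071 + 34.162200 − 166.526000·sin 19.14400°)/9.324998 = 1.812564
contact ratio ≈ 1.8126

1.8126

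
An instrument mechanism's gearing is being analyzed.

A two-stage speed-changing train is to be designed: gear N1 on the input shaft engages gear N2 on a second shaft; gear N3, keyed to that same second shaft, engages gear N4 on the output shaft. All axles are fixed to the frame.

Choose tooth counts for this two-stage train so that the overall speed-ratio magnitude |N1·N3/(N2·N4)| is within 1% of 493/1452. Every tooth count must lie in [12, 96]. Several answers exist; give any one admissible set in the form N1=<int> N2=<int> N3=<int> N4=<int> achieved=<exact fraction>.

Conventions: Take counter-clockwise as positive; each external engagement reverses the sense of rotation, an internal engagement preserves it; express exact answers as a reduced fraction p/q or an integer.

N1=17 N2=22 N3=29 N4=66 achieved=493/1452

class = fixed-axis compound train [2-stage, 493/1452 wanted]
target = 493/1452 in lowest terms: an exact hit needs N1·N3 = k·493 and N2·N4 = k·1452 for one integer k, every count in [12, 96]; additionally prefer no 1:1 stage (N1 ≠ N2, N3 ≠ N4)
k = 1: N1·N3 = 493 = 17·29, N2·N4 = 1452 = 22·66
achieved = 17·29/(22·66) = 493/1452; |achieved − target| = 0 ≤ 493/145200 ✓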